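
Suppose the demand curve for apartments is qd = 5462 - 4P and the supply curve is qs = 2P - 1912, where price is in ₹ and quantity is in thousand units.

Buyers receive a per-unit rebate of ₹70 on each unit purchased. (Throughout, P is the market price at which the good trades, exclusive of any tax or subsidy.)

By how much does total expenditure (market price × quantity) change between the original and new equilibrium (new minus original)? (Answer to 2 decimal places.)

Initially, 5462 - 4P = 2P - 1912, so 7374 = 6P and P = 1229, q = 546.
Since buyers' out-of-pocket price is the market price minus the rebate, the effective demand curve becomes qd = 5742 - 4P.
Equate the new curves: 5742 - 4P = 2P - 1912, giving 7654 = 6P, P = 3827/3 ≈ 1275.6667, q = 1918/3 ≈ 639.3333.
Expenditure moves from 1229×546 = 671034 to 1275.6667×639.3333 = 815576.2222; change = +144542.22.

+144542.22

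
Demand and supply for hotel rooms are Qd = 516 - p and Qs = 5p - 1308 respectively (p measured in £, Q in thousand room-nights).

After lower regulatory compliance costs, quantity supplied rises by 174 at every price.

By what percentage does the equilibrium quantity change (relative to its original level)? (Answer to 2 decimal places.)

Initially, 516 - p = 5p - 1308, so 1824 = 6p and p = 304, Q = 212.
The new curves are Qd = 516 - p (demand) and Qs = 5p - 1134 (supply).
New equilibrium: 516 - p = 5p - 1134 ⇒ 1650 = 6p ⇒ p = 275, Q = 241.
%ΔQ = (241 − 212) / 212 × 100 = +13.68%.

+13.68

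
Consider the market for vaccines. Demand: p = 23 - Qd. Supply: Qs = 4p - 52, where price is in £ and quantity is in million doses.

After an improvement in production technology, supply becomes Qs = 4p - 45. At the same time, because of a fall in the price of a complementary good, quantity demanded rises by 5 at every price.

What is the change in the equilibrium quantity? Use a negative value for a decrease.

+5.4

Before the shock: 23 - p = 4p - 52 ⇒ 75 = 5p ⇒ p = 15, Q = 8.
The shock moves the curves to Qd = 28 - p and Qs = 4p - 45.
Equate the new curves: 28 - p = 4p - 45, giving 73 = 5p, p = 14.6, Q = 13.4.
ΔQ = 13.4 − 8 = +5.4.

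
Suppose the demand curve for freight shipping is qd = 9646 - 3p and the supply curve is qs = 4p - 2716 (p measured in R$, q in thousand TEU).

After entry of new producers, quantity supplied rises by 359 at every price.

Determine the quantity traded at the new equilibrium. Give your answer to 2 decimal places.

4501.86

Before the shock: 9646 - 3p = 4p - 2716 ⇒ 12362 = 7p ⇒ p = 1766, q = 4348.
The new curves are qd = 9646 - 3p (demand) and qs = 4p - 2357 (supply).
Clearing the new market: 9646 - 3p = 4p - 2357, so p = 12003/7 ≈ 1714.7143 and q = 31513/7 ≈ 4501.8571.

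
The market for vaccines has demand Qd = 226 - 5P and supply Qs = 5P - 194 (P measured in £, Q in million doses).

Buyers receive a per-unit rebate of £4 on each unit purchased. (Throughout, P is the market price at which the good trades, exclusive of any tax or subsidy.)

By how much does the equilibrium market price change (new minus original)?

Initially, 226 - 5P = 5P - 194, so 420 = 10P and P = 42, Q = 16.
Since buyers' out-of-pocket price is the market price minus the rebate, the effective demand curve becomes Qd = 246 - 5P.
Setting them equal: 246 - 5P = 5P - 194 → 440 = 10P, so P = 44 and Q = 26.
ΔP = 44 − 42 = +2.

+2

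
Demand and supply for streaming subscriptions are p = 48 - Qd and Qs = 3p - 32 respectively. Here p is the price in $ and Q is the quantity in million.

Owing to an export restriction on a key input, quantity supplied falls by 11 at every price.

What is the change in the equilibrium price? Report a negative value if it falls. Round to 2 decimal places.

Initially, 48 - p = 3p - 32, so 80 = 4p and p = 20, Q = 28.
With the change applied: demand Qd = 48 - p, supply Qs = 3p - 43.
Setting them equal: 48 - p = 3p - 43 → 91 = 4p, so p = 22.75 and Q = 25.25.
Δp = 22.75 − 20 = +2.75.

+2.75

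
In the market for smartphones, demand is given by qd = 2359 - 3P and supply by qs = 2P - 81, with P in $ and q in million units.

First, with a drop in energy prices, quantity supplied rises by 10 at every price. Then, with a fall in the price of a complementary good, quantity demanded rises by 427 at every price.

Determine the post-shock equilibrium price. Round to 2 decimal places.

Original equilibrium: 2359 - 3P = 2P - 81 gives 2440 = 5P, so P = 488 and q = 895.
After the shift, demand is qd = 2786 - 3P and supply is qs = 2P - 71.
Setting them equal: 2786 - 3P = 2P - 71 → 2857 = 5P, so P = 571.4 and q = 1071.8.

571.40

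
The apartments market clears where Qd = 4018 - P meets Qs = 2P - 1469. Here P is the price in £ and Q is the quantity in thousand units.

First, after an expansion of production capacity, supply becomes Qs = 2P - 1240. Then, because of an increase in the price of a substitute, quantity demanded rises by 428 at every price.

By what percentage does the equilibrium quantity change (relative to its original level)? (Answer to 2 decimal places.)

Original equilibrium: 4018 - P = 2P - 1469 gives 5487 = 3P, so P = 1829 and Q = 2189.
The shock moves the curves to Qd = 4446 - P and Qs = 2P - 1240.
Clearing the new market: 4446 - P = 2P - 1240, so P = 5686/3 ≈ 1895.3333 and Q = 7652/3 ≈ 2550.6667.
%ΔQ = (2550.6667 − 2189) / 2189 × 100 = +16.52%.

+16.52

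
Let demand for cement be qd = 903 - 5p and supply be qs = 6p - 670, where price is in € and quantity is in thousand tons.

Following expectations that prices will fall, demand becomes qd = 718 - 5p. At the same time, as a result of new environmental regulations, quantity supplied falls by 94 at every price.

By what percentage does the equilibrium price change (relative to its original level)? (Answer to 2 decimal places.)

Initially, 903 - 5p = 6p - 670, so 1573 = 11p and p = 143, q = 188.
After the shift, demand is qd = 718 - 5p and supply is qs = 6p - 764.
Equate the new curves: 718 - 5p = 6p - 764, giving 1482 = 11p, p = 1482/11 ≈ 134.7273, q = 488/11 ≈ 44.3636.
%Δp = (134.7273 − 143) / 143 × 100 = -5.79%.

-5.79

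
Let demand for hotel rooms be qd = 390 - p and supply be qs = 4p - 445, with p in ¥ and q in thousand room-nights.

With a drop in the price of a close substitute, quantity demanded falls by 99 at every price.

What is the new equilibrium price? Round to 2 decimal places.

Solve the original market: 390 - p = 4p - 445, hence p = 167 and q = 223.
The new curves are qd = 291 - p (demand) and qs = 4p - 445 (supply).
New equilibrium: 291 - p = 4p - 445 ⇒ 736 = 5p ⇒ p = 147.2, q = 143.8.

147.20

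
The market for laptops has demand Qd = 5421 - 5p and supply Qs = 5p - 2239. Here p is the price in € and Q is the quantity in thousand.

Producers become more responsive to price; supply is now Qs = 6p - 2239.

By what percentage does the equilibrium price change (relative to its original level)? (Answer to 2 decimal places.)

-9.09

Before the shock: 5421 - 5p = 5p - 2239 ⇒ 7660 = 10p ⇒ p = 766, Q = 1591.
The new curves are Qd = 5421 - 5p (demand) and Qs = 6p - 2239 (supply).
Clearing the new market: 5421 - 5p = 6p - 2239, so p = 7660/11 ≈ 696.3636 and Q = 21331/11 ≈ 1939.1818.
%Δp = (696.3636 − 766) / 766 × 100 = -9.09%.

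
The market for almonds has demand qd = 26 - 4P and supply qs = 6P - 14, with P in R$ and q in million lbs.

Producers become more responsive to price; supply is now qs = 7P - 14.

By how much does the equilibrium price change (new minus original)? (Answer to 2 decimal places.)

-0.36

Initially, 26 - 4P = 6P - 14, so 40 = 10P and P = 4, q = 10.
With the change applied: demand qd = 26 - 4P, supply qs = 7P - 14.
New equilibrium: 26 - 4P = 7P - 14 ⇒ 40 = 11P ⇒ P = 40/11 ≈ 3.6364, q = 126/11 ≈ 11.4545.
ΔP = 3.6364 − 4 = -0.36.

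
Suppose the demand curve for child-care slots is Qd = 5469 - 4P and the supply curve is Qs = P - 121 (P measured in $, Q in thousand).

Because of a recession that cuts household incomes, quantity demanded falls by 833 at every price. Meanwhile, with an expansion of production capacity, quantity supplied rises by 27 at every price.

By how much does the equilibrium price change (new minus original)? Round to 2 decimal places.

-172.00

Before the shock: 5469 - 4P = P - 121 ⇒ 5590 = 5P ⇒ P = 1118, Q = 997.
The new curves are Qd = 4636 - 4P (demand) and Qs = P - 94 (supply).
Equate the new curves: 4636 - 4P = P - 94, giving 4730 = 5P, P = 946, Q = 852.
ΔP = 946 − 1118 = -172.00.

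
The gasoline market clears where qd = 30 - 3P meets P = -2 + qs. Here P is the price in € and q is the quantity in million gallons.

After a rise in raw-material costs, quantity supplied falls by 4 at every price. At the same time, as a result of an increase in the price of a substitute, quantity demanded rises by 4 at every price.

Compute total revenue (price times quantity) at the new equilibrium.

63

Original equilibrium: 30 - 3P = P + 2 gives 28 = 4P, so P = 7 and q = 9.
After the shift, demand is qd = 34 - 3P and supply is qs = P - 2.
Setting them equal: 34 - 3P = P - 2 → 36 = 4P, so P = 9 and q = 7.
New expenditure = 9 × 7 = 63.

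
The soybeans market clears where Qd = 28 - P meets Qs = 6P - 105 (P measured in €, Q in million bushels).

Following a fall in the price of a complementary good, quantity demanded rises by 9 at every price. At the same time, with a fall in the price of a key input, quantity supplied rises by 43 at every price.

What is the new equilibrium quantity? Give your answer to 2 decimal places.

Before the shock: 28 - P = 6P - 105 ⇒ 133 = 7P ⇒ P = 19, Q = 9.
After the shift, demand is Qd = 37 - P and supply is Qs = 6P - 62.
Equate the new curves: 37 - P = 6P - 62, giving 99 = 7P, P = 99/7 ≈ 14.1429, Q = 160/7 ≈ 22.8571.

22.86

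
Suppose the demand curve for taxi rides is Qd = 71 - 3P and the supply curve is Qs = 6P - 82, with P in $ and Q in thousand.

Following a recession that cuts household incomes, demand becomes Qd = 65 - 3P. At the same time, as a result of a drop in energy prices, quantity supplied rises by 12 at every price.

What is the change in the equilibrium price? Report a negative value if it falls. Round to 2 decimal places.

-2.00

Initially, 71 - 3P = 6P - 82, so 153 = 9P and P = 17, Q = 20.
The new curves are Qd = 65 - 3P (demand) and Qs = 6P - 70 (supply).
Setting them equal: 65 - 3P = 6P - 70 → 135 = 9P, so P = 15 and Q = 20.
ΔP = 15 − 17 = -2.00.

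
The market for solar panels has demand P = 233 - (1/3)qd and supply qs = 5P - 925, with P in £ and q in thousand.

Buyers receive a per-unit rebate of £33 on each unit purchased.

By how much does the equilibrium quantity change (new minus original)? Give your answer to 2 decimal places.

Before the shock: 699 - 3P = 5P - 925 ⇒ 1624 = 8P ⇒ P = 203, q = 90.
Since buyers' out-of-pocket price is the market price minus the rebate, the effective demand curve becomes qd = 798 - 3P.
Clearing the new market: 798 - 3P = 5P - 925, so P = 215.375 and q = 151.875.
Δq = 151.875 − 90 = +61.88.

+61.88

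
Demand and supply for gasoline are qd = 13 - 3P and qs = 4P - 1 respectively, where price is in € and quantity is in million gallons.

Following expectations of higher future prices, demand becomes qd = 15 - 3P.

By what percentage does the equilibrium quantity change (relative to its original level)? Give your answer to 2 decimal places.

+16.33

Before the shock: 13 - 3P = 4P - 1 ⇒ 14 = 7P ⇒ P = 2, q = 7.
The new curves are qd = 15 - 3P (demand) and qs = 4P - 1 (supply).
Equate the new curves: 15 - 3P = 4P - 1, giving 16 = 7P, P = 16/7 ≈ 2.2857, q = 57/7 ≈ 8.1429.
%Δq = (8.1429 − 7) / 7 × 100 = +16.33%.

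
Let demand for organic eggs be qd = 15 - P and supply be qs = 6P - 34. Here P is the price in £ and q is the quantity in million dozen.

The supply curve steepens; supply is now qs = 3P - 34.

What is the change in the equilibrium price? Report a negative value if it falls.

Before the shock: 15 - P = 6P - 34 ⇒ 49 = 7P ⇒ P = 7, q = 8.
The new curves are qd = 15 - P (demand) and qs = 3P - 34 (supply).
Equate the new curves: 15 - P = 3P - 34, giving 49 = 4P, P = 12.25, q = 2.75.
ΔP = 12.25 − 7 = +5.25.

+5.25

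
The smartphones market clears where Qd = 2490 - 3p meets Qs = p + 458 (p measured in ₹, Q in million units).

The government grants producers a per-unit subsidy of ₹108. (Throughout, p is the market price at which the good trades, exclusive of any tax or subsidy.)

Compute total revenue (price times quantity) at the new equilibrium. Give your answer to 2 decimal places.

503607.00

Initially, 2490 - 3p = p + 458, so 2032 = 4p and p = 508, Q = 966.
Since sellers receive the price plus the subsidy, the effective supply curve becomes Qs = p + 566.
Setting them equal: 2490 - 3p = p + 566 → 1924 = 4p, so p = 481 and Q = 1047.
New expenditure = 481 × 1047 = 503607.00.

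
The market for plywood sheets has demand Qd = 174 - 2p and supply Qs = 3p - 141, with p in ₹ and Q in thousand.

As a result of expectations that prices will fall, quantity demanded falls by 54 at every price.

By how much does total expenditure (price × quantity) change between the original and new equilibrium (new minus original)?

-2209.68

Initially, 174 - 2p = 3p - 141, so 315 = 5p and p = 63, Q = 48.
The shock moves the curves to Qd = 120 - 2p and Qs = 3p - 141.
Setting them equal: 120 - 2p = 3p - 141 → 261 = 5p, so p = 52.2 and Q = 15.6.
Expenditure moves from 63×48 = 3024 to 52.2×15.6 = 814.32; change = -2209.68.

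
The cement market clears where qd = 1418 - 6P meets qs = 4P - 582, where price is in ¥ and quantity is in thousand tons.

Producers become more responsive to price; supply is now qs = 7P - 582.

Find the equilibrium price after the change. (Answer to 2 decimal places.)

Initially, 1418 - 6P = 4P - 582, so 2000 = 10P and P = 200, q = 218.
With the change applied: demand qd = 1418 - 6P, supply qs = 7P - 582.
Clearing the new market: 1418 - 6P = 7P - 582, so P = 2000/13 ≈ 153.8462 and q = 6434/13 ≈ 494.9231.

153.85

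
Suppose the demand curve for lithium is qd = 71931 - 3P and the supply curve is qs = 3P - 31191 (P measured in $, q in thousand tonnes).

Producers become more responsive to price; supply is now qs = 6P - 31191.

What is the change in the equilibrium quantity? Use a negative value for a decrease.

+17187

Before the shock: 71931 - 3P = 3P - 31191 ⇒ 103122 = 6P ⇒ P = 17187, q = 20370.
After the shift, demand is qd = 71931 - 3P and supply is qs = 6P - 31191.
Clearing the new market: 71931 - 3P = 6P - 31191, so P = 11458 and q = 37557.
Δq = 37557 − 20370 = +17187.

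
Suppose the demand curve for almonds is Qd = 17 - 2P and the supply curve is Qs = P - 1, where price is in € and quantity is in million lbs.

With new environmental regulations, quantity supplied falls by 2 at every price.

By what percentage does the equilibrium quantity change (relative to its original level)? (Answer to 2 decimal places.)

Before the shock: 17 - 2P = P - 1 ⇒ 18 = 3P ⇒ P = 6, Q = 5.
The new curves are Qd = 17 - 2P (demand) and Qs = P - 3 (supply).
Setting them equal: 17 - 2P = P - 3 → 20 = 3P, so P = 20/3 ≈ 6.6667 and Q = 11/3 ≈ 3.6667.
%ΔQ = (3.6667 − 5) / 5 × 100 = -26.67%.

-26.67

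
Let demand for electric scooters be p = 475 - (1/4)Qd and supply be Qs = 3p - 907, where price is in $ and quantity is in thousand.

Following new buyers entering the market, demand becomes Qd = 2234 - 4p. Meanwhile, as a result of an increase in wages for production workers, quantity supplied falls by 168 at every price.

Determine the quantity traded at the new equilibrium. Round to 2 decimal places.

Before the shock: 1900 - 4p = 3p - 907 ⇒ 2807 = 7p ⇒ p = 401, Q = 296.
The new curves are Qd = 2234 - 4p (demand) and Qs = 3p - 1075 (supply).
New equilibrium: 2234 - 4p = 3p - 1075 ⇒ 3309 = 7p ⇒ p = 3309/7 ≈ 472.7143, Q = 2402/7 ≈ 343.1429.

343.14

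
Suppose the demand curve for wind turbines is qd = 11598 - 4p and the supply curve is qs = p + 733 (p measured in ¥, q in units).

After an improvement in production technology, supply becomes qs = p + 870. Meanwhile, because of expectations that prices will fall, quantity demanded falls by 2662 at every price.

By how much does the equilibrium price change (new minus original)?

-559.8

Solve the original market: 11598 - 4p = p + 733, hence p = 2173 and q = 2906.
The shock moves the curves to qd = 8936 - 4p and qs = p + 870.
Clearing the new market: 8936 - 4p = p + 870, so p = 1613.2 and q = 2483.2.
Δp = 1613.2 − 2173 = -559.8.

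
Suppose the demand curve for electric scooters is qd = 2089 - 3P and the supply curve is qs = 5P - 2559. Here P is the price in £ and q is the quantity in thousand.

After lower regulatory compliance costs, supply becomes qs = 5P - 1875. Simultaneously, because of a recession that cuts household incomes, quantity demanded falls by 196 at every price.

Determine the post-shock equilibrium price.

Before the shock: 2089 - 3P = 5P - 2559 ⇒ 4648 = 8P ⇒ P = 581, q = 346.
The shock moves the curves to qd = 1893 - 3P and qs = 5P - 1875.
Setting them equal: 1893 - 3P = 5P - 1875 → 3768 = 8P, so P = 471 and q = 480.

471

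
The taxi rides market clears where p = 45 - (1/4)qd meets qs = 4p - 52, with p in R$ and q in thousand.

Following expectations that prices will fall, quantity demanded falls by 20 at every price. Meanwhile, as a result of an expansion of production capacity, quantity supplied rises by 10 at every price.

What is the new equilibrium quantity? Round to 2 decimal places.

Initially, 180 - 4p = 4p - 52, so 232 = 8p and p = 29, q = 64.
After the shift, demand is qd = 160 - 4p and supply is qs = 4p - 42.
Setting them equal: 160 - 4p = 4p - 42 → 202 = 8p, so p = 25.25 and q = 59.

59.00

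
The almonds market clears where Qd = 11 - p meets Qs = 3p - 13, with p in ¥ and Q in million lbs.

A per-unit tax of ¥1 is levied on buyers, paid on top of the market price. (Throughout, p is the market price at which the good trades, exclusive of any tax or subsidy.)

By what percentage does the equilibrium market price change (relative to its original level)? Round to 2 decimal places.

Solve the original market: 11 - p = 3p - 13, hence p = 6 and Q = 5.
Since buyers pay the price plus the tax, the effective demand curve becomes Qd = 10 - p.
Equate the new curves: 10 - p = 3p - 13, giving 23 = 4p, p = 5.75, Q = 4.25.
%Δp = (5.75 − 6) / 6 × 100 = -4.17%.

-4.17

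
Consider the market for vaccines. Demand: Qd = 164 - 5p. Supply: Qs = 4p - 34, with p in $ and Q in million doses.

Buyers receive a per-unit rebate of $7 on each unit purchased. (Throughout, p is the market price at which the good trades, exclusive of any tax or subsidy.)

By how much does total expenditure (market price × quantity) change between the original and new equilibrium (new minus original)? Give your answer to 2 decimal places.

Solve the original market: 164 - 5p = 4p - 34, hence p = 22 and Q = 54.
Since buyers' out-of-pocket price is the market price minus the rebate, the effective demand curve becomes Qd = 199 - 5p.
Setting them equal: 199 - 5p = 4p - 34 → 233 = 9p, so p = 233/9 ≈ 25.8889 and Q = 626/9 ≈ 69.5556.
Expenditure moves from 22×54 = 1188 to 25.8889×69.5556 = 1800.7160; change = +612.72.

+612.72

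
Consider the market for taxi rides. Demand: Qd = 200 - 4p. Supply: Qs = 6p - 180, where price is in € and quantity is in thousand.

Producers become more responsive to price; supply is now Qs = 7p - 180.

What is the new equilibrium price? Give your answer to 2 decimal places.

34.55

Solve the original market: 200 - 4p = 6p - 180, hence p = 38 and Q = 48.
After the shift, demand is Qd = 200 - 4p and supply is Qs = 7p - 180.
Equate the new curves: 200 - 4p = 7p - 180, giving 380 = 11p, p = 380/11 ≈ 34.5455, Q = 680/11 ≈ 61.8182.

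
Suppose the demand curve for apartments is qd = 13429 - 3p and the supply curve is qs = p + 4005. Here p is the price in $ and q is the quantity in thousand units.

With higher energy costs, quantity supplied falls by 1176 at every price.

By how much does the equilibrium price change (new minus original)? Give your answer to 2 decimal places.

Original equilibrium: 13429 - 3p = p + 4005 gives 9424 = 4p, so p = 2356 and q = 6361.
The new curves are qd = 13429 - 3p (demand) and qs = p + 2829 (supply).
Equate the new curves: 13429 - 3p = p + 2829, giving 10600 = 4p, p = 2650, q = 5479.
Δp = 2650 − 2356 = +294.00.

+294.00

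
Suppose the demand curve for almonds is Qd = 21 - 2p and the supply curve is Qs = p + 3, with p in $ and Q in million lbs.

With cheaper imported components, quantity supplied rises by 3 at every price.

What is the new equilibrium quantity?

Initially, 21 - 2p = p + 3, so 18 = 3p and p = 6, Q = 9.
The shock moves the curves to Qd = 21 - 2p and Qs = p + 6.
Equate the new curves: 21 - 2p = p + 6, giving 15 = 3p, p = 5, Q = 11.

11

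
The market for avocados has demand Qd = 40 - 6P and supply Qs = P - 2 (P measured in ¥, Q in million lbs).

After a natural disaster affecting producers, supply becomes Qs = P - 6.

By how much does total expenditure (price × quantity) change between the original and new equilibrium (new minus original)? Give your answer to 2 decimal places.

-20.24

Solve the original market: 40 - 6P = P - 2, hence P = 6 and Q = 4.
The new curves are Qd = 40 - 6P (demand) and Qs = P - 6 (supply).
Setting them equal: 40 - 6P = P - 6 → 46 = 7P, so P = 46/7 ≈ 6.5714 and Q = 4/7 ≈ 0.5714.
Expenditure moves from 6×4 = 24 to 6.5714×0.5714 = 3.7551; change = -20.24.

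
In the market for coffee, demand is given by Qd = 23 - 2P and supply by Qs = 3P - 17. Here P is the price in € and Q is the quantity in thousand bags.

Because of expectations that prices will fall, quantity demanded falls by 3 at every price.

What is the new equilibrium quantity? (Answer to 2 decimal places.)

5.20

Solve the original market: 23 - 2P = 3P - 17, hence P = 8 and Q = 7.
With the change applied: demand Qd = 20 - 2P, supply Qs = 3P - 17.
Equate the new curves: 20 - 2P = 3P - 17, giving 37 = 5P, P = 7.4, Q = 5.2.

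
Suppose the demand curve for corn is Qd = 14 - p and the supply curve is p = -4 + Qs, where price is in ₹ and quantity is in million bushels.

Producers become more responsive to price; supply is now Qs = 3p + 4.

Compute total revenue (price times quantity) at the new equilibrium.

Original equilibrium: 14 - p = p + 4 gives 10 = 2p, so p = 5 and Q = 9.
With the change applied: demand Qd = 14 - p, supply Qs = 3p + 4.
Setting them equal: 14 - p = 3p + 4 → 10 = 4p, so p = 2.5 and Q = 11.5.
New expenditure = 2.5 × 11.5 = 28.75.

28.75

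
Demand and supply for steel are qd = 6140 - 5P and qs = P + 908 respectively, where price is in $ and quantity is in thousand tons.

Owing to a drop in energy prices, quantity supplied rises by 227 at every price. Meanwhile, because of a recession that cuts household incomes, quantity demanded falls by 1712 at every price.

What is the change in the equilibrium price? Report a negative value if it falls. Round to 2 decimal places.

Initially, 6140 - 5P = P + 908, so 5232 = 6P and P = 872, q = 1780.
The shock moves the curves to qd = 4428 - 5P and qs = P + 1135.
Setting them equal: 4428 - 5P = P + 1135 → 3293 = 6P, so P = 3293/6 ≈ 548.8333 and q = 10103/6 ≈ 1683.8333.
ΔP = 548.8333 − 872 = -323.17.

-323.17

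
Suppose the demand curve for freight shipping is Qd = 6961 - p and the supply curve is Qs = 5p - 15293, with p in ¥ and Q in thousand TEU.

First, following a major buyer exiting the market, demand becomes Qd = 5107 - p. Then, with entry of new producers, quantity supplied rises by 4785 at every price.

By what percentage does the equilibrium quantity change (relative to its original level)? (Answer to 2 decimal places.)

-22.99

Initially, 6961 - p = 5p - 15293, so 22254 = 6p and p = 3709, Q = 3252.
With the change applied: demand Qd = 5107 - p, supply Qs = 5p - 10508.
Clearing the new market: 5107 - p = 5p - 10508, so p = 2602.5 and Q = 2504.5.
%ΔQ = (2504.5 − 3252) / 3252 × 100 = -22.99%.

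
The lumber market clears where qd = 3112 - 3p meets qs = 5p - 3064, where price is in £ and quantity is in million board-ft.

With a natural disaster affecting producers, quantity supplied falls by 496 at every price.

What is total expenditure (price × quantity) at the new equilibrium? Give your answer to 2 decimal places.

508740.00

Before the shock: 3112 - 3p = 5p - 3064 ⇒ 6176 = 8p ⇒ p = 772, q = 796.
With the change applied: demand qd = 3112 - 3p, supply qs = 5p - 3560.
Equate the new curves: 3112 - 3p = 5p - 3560, giving 6672 = 8p, p = 834, q = 610.
New expenditure = 834 × 610 = 508740.00.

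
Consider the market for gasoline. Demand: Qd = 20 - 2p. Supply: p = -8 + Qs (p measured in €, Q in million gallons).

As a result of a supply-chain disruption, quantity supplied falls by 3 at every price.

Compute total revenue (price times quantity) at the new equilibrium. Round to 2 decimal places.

Original equilibrium: 20 - 2p = p + 8 gives 12 = 3p, so p = 4 and Q = 12.
The new curves are Qd = 20 - 2p (demand) and Qs = p + 5 (supply).
New equilibrium: 20 - 2p = p + 5 ⇒ 15 = 3p ⇒ p = 5, Q = 10.
New expenditure = 5 × 10 = 50.00.

50.00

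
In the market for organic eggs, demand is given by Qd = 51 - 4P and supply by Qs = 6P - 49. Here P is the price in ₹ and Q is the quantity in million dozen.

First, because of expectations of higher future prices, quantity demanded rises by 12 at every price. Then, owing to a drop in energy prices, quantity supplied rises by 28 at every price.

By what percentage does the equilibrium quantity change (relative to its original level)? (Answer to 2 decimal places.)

Initially, 51 - 4P = 6P - 49, so 100 = 10P and P = 10, Q = 11.
After the shift, demand is Qd = 63 - 4P and supply is Qs = 6P - 21.
Equate the new curves: 63 - 4P = 6P - 21, giving 84 = 10P, P = 8.4, Q = 29.4.
%ΔQ = (29.4 − 11) / 11 × 100 = +167.27%.

+167.27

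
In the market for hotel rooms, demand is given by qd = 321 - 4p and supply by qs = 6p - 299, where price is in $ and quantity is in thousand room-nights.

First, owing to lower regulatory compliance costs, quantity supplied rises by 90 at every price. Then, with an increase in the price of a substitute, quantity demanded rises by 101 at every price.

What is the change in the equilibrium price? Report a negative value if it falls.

Original equilibrium: 321 - 4p = 6p - 299 gives 620 = 10p, so p = 62 and q = 73.
The new curves are qd = 422 - 4p (demand) and qs = 6p - 209 (supply).
Equate the new curves: 422 - 4p = 6p - 209, giving 631 = 10p, p = 63.1, q = 169.6.
Δp = 63.1 − 62 = +1.1.

+1.1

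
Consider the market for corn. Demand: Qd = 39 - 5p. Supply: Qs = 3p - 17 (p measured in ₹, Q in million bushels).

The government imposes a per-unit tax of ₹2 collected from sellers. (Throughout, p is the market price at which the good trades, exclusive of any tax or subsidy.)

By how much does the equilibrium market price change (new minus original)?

Original equilibrium: 39 - 5p = 3p - 17 gives 56 = 8p, so p = 7 and Q = 4.
Since sellers keep the price net of the tax, the effective supply curve becomes Qs = 3p - 23.
New equilibrium: 39 - 5p = 3p - 23 ⇒ 62 = 8p ⇒ p = 7.75, Q = 0.25.
Δp = 7.75 − 7 = +0.75.

+0.75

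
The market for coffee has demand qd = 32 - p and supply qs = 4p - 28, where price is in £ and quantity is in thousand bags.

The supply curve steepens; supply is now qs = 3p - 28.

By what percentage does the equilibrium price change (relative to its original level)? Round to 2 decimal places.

+25.00

Original equilibrium: 32 - p = 4p - 28 gives 60 = 5p, so p = 12 and q = 20.
The shock moves the curves to qd = 32 - p and qs = 3p - 28.
Setting them equal: 32 - p = 3p - 28 → 60 = 4p, so p = 15 and q = 17.
%Δp = (15 − 12) / 12 × 100 = +25.00%.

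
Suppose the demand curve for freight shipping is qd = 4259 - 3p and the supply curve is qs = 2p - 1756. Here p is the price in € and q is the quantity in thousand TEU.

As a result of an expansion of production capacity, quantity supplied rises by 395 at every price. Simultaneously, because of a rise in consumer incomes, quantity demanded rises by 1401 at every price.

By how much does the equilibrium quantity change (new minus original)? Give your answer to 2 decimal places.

Solve the original market: 4259 - 3p = 2p - 1756, hence p = 1203 and q = 650.
The new curves are qd = 5660 - 3p (demand) and qs = 2p - 1361 (supply).
Clearing the new market: 5660 - 3p = 2p - 1361, so p = 1404.2 and q = 1447.4.
Δq = 1447.4 − 650 = +797.40.

+797.40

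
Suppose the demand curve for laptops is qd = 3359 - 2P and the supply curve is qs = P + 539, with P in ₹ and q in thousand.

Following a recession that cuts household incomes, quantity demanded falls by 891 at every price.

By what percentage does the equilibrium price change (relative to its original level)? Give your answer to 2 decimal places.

-31.60

Before the shock: 3359 - 2P = P + 539 ⇒ 2820 = 3P ⇒ P = 940, q = 1479.
The new curves are qd = 2468 - 2P (demand) and qs = P + 539 (supply).
Equate the new curves: 2468 - 2P = P + 539, giving 1929 = 3P, P = 643, q = 1182.
%ΔP = (643 − 940) / 940 × 100 = -31.60%.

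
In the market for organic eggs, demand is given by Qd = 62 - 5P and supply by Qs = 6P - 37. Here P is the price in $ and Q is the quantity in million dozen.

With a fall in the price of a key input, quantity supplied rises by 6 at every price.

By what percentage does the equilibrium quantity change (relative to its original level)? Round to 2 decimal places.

+16.04

Solve the original market: 62 - 5P = 6P - 37, hence P = 9 and Q = 17.
The shock moves the curves to Qd = 62 - 5P and Qs = 6P - 31.
Equate the new curves: 62 - 5P = 6P - 31, giving 93 = 11P, P = 93/11 ≈ 8.4545, Q = 217/11 ≈ 19.7273.
%ΔQ = (19.7273 − 17) / 17 × 100 = +16.04%.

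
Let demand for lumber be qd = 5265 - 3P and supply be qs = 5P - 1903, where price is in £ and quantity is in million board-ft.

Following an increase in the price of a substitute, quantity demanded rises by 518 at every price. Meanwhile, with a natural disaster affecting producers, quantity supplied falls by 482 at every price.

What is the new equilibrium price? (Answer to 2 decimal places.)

Initially, 5265 - 3P = 5P - 1903, so 7168 = 8P and P = 896, q = 2577.
The shock moves the curves to qd = 5783 - 3P and qs = 5P - 2385.
Setting them equal: 5783 - 3P = 5P - 2385 → 8168 = 8P, so P = 1021 and q = 2720.

1021.00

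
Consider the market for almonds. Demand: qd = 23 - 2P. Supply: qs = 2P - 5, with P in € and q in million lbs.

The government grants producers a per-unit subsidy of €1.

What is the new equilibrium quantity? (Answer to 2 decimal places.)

Initially, 23 - 2P = 2P - 5, so 28 = 4P and P = 7, q = 9.
Since sellers receive the price plus the subsidy, the effective supply curve becomes qs = 2P - 3.
New equilibrium: 23 - 2P = 2P - 3 ⇒ 26 = 4P ⇒ P = 6.5, q = 10.

10.00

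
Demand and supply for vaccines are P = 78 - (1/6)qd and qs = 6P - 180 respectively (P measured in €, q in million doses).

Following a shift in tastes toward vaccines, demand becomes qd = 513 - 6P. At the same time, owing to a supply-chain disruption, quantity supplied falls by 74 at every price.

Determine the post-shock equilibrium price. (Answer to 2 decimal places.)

Before the shock: 468 - 6P = 6P - 180 ⇒ 648 = 12P ⇒ P = 54, q = 144.
After the shift, demand is qd = 513 - 6P and supply is qs = 6P - 254.
Clearing the new market: 513 - 6P = 6P - 254, so P = 767/12 ≈ 63.9167 and q = 129.5.

63.92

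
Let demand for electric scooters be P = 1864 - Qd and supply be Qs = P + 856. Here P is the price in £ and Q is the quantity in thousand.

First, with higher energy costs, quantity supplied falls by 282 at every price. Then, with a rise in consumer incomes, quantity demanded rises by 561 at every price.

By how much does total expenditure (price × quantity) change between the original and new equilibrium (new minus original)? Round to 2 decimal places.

Before the shock: 1864 - P = P + 856 ⇒ 1008 = 2P ⇒ P = 504, Q = 1360.
The shock moves the curves to Qd = 2425 - P and Qs = P + 574.
Clearing the new market: 2425 - P = P + 574, so P = 925.5 and Q = 1499.5.
Expenditure moves from 504×1360 = 685440 to 925.5×1499.5 = 1387787.25; change = +702347.25.

+702347.25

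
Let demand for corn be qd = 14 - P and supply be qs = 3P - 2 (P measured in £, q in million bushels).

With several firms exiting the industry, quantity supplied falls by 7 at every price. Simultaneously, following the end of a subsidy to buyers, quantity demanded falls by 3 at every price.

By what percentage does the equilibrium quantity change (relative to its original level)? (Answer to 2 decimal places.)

-40.00

Solve the original market: 14 - P = 3P - 2, hence P = 4 and q = 10.
After the shift, demand is qd = 11 - P and supply is qs = 3P - 9.
Clearing the new market: 11 - P = 3P - 9, so P = 5 and q = 6.
%Δq = (6 − 10) / 10 × 100 = -40.00%.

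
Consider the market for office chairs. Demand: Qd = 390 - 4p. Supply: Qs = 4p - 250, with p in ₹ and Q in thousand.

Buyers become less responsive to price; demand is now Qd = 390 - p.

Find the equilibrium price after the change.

128

Solve the original market: 390 - 4p = 4p - 250, hence p = 80 and Q = 70.
With the change applied: demand Qd = 390 - p, supply Qs = 4p - 250.
Setting them equal: 390 - p = 4p - 250 → 640 = 5p, so p = 128 and Q = 262.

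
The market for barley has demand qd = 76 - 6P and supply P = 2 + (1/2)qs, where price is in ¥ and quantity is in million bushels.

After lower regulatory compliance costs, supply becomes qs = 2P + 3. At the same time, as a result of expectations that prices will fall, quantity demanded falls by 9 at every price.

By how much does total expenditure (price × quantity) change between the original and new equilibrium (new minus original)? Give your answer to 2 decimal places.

Original equilibrium: 76 - 6P = 2P - 4 gives 80 = 8P, so P = 10 and q = 16.
After the shift, demand is qd = 67 - 6P and supply is qs = 2P + 3.
New equilibrium: 67 - 6P = 2P + 3 ⇒ 64 = 8P ⇒ P = 8, q = 19.
Expenditure moves from 10×16 = 160 to 8×19 = 152; change = -8.00.

-8.00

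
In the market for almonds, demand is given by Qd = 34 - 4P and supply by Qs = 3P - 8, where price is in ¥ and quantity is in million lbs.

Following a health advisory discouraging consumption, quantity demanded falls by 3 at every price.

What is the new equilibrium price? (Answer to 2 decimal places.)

Before the shock: 34 - 4P = 3P - 8 ⇒ 42 = 7P ⇒ P = 6, Q = 10.
With the change applied: demand Qd = 31 - 4P, supply Qs = 3P - 8.
Clearing the new market: 31 - 4P = 3P - 8, so P = 39/7 ≈ 5.5714 and Q = 61/7 ≈ 8.7143.

5.57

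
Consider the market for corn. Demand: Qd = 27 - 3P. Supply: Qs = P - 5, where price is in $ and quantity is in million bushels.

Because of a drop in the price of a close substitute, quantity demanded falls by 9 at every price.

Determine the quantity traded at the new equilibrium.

Before the shock: 27 - 3P = P - 5 ⇒ 32 = 4P ⇒ P = 8, Q = 3.
After the shift, demand is Qd = 18 - 3P and supply is Qs = P - 5.
Setting them equal: 18 - 3P = P - 5 → 23 = 4P, so P = 5.75 and Q = 0.75.

0.75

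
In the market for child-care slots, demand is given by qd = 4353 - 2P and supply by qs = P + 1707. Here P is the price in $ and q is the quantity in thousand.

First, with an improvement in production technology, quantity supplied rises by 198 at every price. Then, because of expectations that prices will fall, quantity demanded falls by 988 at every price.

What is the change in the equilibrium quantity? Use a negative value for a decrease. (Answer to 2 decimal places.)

-197.33

Original equilibrium: 4353 - 2P = P + 1707 gives 2646 = 3P, so P = 882 and q = 2589.
The shock moves the curves to qd = 3365 - 2P and qs = P + 1905.
Setting them equal: 3365 - 2P = P + 1905 → 1460 = 3P, so P = 1460/3 ≈ 486.6667 and q = 7175/3 ≈ 2391.6667.
Δq = 2391.6667 − 2589 = -197.33.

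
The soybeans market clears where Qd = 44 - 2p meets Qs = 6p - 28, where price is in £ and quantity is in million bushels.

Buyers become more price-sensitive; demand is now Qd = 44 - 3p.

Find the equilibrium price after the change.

Initially, 44 - 2p = 6p - 28, so 72 = 8p and p = 9, Q = 26.
The new curves are Qd = 44 - 3p (demand) and Qs = 6p - 28 (supply).
Setting them equal: 44 - 3p = 6p - 28 → 72 = 9p, so p = 8 and Q = 20.

8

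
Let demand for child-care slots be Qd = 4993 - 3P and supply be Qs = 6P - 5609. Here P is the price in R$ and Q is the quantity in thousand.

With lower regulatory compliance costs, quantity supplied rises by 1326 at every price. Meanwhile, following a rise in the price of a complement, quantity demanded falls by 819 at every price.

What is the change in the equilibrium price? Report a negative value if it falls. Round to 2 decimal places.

Initially, 4993 - 3P = 6P - 5609, so 10602 = 9P and P = 1178, Q = 1459.
After the shift, demand is Qd = 4174 - 3P and supply is Qs = 6P - 4283.
Setting them equal: 4174 - 3P = 6P - 4283 → 8457 = 9P, so P = 2819/3 ≈ 939.6667 and Q = 1355.
ΔP = 939.6667 − 1178 = -238.33.

-238.33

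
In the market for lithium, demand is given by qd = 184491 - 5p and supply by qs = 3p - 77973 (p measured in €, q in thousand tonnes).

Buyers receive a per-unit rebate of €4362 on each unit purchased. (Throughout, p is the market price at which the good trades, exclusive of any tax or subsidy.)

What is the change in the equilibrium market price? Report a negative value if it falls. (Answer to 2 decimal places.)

+2726.25

Initially, 184491 - 5p = 3p - 77973, so 262464 = 8p and p = 32808, q = 20451.
Since buyers' out-of-pocket price is the market price minus the rebate, the effective demand curve becomes qd = 206301 - 5p.
Setting them equal: 206301 - 5p = 3p - 77973 → 284274 = 8p, so p = 35534.25 and q = 28629.75.
Δp = 35534.25 − 32808 = +2726.25.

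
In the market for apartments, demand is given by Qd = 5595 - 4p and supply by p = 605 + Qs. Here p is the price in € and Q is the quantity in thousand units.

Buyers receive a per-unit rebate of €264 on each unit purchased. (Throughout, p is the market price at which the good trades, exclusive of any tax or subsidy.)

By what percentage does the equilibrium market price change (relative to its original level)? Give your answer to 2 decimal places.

+17.03

Initially, 5595 - 4p = p - 605, so 6200 = 5p and p = 1240, Q = 635.
Since buyers' out-of-pocket price is the market price minus the rebate, the effective demand curve becomes Qd = 6651 - 4p.
Setting them equal: 6651 - 4p = p - 605 → 7256 = 5p, so p = 1451.2 and Q = 846.2.
%Δp = (1451.2 − 1240) / 1240 × 100 = +17.03%.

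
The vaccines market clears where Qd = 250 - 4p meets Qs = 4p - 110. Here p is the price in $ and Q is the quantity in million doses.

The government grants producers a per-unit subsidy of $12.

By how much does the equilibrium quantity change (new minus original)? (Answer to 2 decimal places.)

+24.00

Before the shock: 250 - 4p = 4p - 110 ⇒ 360 = 8p ⇒ p = 45, Q = 70.
Since sellers receive the price plus the subsidy, the effective supply curve becomes Qs = 4p - 62.
Equate the new curves: 250 - 4p = 4p - 62, giving 312 = 8p, p = 39, Q = 94.
ΔQ = 94 − 70 = +24.00.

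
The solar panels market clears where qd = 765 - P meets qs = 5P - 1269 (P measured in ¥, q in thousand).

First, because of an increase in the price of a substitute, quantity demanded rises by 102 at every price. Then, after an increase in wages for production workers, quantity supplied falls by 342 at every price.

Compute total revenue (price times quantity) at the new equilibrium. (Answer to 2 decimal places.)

Initially, 765 - P = 5P - 1269, so 2034 = 6P and P = 339, q = 426.
After the shift, demand is qd = 867 - P and supply is qs = 5P - 1611.
Clearing the new market: 867 - P = 5P - 1611, so P = 413 and q = 454.
New expenditure = 413 × 454 = 187502.00.

187502.00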